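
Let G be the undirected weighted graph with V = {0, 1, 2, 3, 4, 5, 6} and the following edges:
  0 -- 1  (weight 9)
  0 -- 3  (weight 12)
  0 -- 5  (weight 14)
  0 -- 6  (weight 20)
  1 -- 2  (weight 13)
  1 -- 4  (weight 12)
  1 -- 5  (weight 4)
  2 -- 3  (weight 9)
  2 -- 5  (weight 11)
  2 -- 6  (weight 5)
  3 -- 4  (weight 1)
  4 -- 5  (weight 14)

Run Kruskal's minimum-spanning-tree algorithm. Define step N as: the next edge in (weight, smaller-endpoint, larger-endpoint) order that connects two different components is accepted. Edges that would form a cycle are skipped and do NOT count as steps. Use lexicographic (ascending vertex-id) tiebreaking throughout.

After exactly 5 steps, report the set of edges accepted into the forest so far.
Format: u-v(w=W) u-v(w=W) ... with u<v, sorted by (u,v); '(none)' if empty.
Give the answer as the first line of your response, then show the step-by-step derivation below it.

0-1(w=9) 1-5(w=4) 2-3(w=9) 2-6(w=5) 3-4(w=1)

step 1: add edge 3-4 (w=1); MST = {3-4(w=1)}
step 2: add edge 1-5 (w=4); MST = {1-5(w=4) 3-4(w=1)}
step 3: add edge 2-6 (w=5); MST = {1-5(w=4) 2-6(w=5) 3-4(w=1)}
step 4: add edge 0-1 (w=9); MST = {0-1(w=9) 1-5(w=4) 2-6(w=5) 3-4(w=1)}
step 5: add edge 2-3 (w=9); MST = {0-1(w=9) 1-5(w=4) 2-3(w=9) 2-6(w=5) 3-4(w=1)}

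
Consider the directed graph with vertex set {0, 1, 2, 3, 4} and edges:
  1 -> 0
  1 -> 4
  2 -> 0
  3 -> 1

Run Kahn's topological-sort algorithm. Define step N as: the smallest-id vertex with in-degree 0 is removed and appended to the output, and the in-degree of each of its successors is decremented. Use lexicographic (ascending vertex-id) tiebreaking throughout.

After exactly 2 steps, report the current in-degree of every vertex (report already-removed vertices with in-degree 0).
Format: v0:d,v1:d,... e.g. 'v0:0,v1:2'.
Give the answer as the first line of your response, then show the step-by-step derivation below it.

v0:1,v1:0,v2:0,v3:0,v4:1

step 1: output 2; order=[2]; indeg=(1,1,0,0,1)
step 2: output 3; order=[2,3]; indeg=(1,0,0,0,1)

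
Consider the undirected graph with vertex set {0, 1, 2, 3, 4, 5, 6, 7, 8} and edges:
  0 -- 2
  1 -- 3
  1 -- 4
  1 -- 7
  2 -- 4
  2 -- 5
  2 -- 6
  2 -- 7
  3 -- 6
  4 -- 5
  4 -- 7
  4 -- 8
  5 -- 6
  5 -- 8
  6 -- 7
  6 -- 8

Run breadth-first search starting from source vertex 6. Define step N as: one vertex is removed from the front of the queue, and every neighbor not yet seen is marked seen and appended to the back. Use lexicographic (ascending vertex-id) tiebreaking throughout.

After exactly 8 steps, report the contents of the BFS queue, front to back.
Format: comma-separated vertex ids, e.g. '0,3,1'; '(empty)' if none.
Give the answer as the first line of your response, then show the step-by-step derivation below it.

1

step 1: dequeue 6; queue=[2,3,5,7,8]; order=6
step 2: dequeue 2; queue=[3,5,7,8,0,4]; order=6,2
step 3: dequeue 3; queue=[5,7,8,0,4,1]; order=6,2,3
step 4: dequeue 5; queue=[7,8,0,4,1]; order=6,2,3,5
step 5: dequeue 7; queue=[8,0,4,1]; order=6,2,3,5,7
step 6: dequeue 8; queue=[0,4,1]; order=6,2,3,5,7,8
step 7: dequeue 0; queue=[4,1]; order=6,2,3,5,7,8,0
step 8: dequeue 4; queue=[1]; order=6,2,3,5,7,8,0,4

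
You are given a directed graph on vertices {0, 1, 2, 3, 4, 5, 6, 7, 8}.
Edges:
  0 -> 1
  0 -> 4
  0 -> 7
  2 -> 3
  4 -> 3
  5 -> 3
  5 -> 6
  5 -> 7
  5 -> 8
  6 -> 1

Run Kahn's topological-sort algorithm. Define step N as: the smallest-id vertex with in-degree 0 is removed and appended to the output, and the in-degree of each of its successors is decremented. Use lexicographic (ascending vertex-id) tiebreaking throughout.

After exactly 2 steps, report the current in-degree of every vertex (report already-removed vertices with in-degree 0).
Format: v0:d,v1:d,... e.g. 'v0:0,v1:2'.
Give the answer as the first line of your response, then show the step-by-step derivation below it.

v0:0,v1:1,v2:0,v3:2,v4:0,v5:0,v6:1,v7:1,v8:1

step 1: output 0; order=[0]; indeg=(0,1,0,3,0,0,1,1,1)
step 2: output 2; order=[0,2]; indeg=(0,1,0,2,0,0,1,1,1)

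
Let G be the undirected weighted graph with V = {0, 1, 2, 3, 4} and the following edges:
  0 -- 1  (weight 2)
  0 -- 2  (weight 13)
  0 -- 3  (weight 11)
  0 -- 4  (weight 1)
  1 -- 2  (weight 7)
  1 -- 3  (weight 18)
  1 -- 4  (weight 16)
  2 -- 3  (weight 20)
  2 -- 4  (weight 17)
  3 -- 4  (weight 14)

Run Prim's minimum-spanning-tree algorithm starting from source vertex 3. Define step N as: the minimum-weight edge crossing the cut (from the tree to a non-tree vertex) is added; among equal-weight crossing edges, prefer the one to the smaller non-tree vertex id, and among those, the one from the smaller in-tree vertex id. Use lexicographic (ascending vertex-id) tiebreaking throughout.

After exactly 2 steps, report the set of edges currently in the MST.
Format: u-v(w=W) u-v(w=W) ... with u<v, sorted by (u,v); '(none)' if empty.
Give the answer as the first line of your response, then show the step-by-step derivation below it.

0-3(w=11) 0-4(w=1)

step 1: add edge 0-3 (w=11); MST = {0-3(w=11)}
step 2: add edge 0-4 (w=1); MST = {0-3(w=11) 0-4(w=1)}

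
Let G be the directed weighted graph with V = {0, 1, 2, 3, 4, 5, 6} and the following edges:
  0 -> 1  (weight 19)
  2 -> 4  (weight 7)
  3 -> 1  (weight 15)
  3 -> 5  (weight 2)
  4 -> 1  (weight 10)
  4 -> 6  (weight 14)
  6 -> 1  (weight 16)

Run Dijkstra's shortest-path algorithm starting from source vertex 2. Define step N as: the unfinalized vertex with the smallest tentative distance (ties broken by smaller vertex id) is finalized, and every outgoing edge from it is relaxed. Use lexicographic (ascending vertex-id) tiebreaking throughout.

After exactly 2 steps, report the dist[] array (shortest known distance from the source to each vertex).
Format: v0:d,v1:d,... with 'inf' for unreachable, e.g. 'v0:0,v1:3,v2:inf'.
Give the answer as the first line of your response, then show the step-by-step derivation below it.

v0:inf,v1:17,v2:0,v3:inf,v4:7,v5:inf,v6:21

step 1: dist = v0:inf,v1:inf,v2:0,v3:inf,v4:7,v5:inf,v6:inf
step 2: dist = v0:inf,v1:17,v2:0,v3:inf,v4:7,v5:inf,v6:21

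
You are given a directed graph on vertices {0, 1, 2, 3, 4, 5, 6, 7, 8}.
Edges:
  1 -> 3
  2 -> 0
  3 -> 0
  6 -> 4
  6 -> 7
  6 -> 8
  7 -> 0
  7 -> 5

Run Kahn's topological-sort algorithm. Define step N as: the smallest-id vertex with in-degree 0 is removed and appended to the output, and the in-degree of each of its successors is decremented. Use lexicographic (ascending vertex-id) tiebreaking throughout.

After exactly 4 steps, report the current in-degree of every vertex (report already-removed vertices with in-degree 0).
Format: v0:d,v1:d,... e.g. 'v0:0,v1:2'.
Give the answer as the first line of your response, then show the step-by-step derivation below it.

v0:1,v1:0,v2:0,v3:0,v4:0,v5:1,v6:0,v7:0,v8:0

step 1: output 1; order=[1]; indeg=(3,0,0,0,1,1,0,1,1)
step 2: output 2; order=[1,2]; indeg=(2,0,0,0,1,1,0,1,1)
step 3: output 3; order=[1,2,3]; indeg=(1,0,0,0,1,1,0,1,1)
step 4: output 6; order=[1,2,3,6]; indeg=(1,0,0,0,0,1,0,0,0)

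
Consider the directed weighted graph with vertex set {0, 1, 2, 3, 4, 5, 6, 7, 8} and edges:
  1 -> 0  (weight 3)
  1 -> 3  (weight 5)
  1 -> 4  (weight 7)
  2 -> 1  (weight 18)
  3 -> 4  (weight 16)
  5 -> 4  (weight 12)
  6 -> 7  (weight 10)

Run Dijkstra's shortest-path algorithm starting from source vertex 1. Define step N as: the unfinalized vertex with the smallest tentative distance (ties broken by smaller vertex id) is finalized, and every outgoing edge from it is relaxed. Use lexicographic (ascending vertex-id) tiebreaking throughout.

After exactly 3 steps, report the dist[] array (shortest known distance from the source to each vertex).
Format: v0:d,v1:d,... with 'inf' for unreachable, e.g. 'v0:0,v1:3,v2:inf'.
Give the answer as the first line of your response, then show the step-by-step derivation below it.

v0:3,v1:0,v2:inf,v3:5,v4:7,v5:inf,v6:inf,v7:inf,v8:inf

step 1: dist = v0:3,v1:0,v2:inf,v3:5,v4:7,v5:inf,v6:inf,v7:inf,v8:inf
step 2: dist = v0:3,v1:0,v2:inf,v3:5,v4:7,v5:inf,v6:inf,v7:inf,v8:inf
step 3: dist = v0:3,v1:0,v2:inf,v3:5,v4:7,v5:inf,v6:inf,v7:inf,v8:inf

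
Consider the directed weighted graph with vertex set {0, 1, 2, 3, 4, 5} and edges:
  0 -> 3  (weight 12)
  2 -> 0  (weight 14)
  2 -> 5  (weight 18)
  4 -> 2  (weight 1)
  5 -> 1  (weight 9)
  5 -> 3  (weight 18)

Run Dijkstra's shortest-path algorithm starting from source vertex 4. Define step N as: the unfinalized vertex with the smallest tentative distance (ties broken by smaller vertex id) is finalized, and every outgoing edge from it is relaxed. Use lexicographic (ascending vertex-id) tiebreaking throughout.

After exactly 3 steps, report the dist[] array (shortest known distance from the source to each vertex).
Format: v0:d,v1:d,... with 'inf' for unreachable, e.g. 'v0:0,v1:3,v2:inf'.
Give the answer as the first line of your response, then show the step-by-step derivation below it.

v0:15,v1:inf,v2:1,v3:27,v4:0,v5:19

step 1: dist = v0:inf,v1:inf,v2:1,v3:inf,v4:0,v5:inf
step 2: dist = v0:15,v1:inf,v2:1,v3:inf,v4:0,v5:19
step 3: dist = v0:15,v1:inf,v2:1,v3:27,v4:0,v5:19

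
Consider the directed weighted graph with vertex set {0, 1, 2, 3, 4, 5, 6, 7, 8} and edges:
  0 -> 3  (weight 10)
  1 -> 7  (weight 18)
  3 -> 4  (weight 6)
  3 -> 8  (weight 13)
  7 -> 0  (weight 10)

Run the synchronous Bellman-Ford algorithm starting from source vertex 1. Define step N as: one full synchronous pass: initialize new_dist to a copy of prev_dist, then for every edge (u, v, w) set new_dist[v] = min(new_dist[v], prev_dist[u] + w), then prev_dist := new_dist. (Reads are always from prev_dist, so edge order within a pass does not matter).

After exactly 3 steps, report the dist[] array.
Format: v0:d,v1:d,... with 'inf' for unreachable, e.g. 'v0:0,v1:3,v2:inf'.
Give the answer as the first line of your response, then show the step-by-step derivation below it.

v0:28,v1:0,v2:inf,v3:38,v4:inf,v5:inf,v6:inf,v7:18,v8:inf

step 1: dist = v0:inf,v1:0,v2:inf,v3:inf,v4:inf,v5:inf,v6:inf,v7:18,v8:inf
step 2: dist = v0:28,v1:0,v2:inf,v3:inf,v4:inf,v5:inf,v6:inf,v7:18,v8:inf
step 3: dist = v0:28,v1:0,v2:inf,v3:38,v4:inf,v5:inf,v6:inf,v7:18,v8:inf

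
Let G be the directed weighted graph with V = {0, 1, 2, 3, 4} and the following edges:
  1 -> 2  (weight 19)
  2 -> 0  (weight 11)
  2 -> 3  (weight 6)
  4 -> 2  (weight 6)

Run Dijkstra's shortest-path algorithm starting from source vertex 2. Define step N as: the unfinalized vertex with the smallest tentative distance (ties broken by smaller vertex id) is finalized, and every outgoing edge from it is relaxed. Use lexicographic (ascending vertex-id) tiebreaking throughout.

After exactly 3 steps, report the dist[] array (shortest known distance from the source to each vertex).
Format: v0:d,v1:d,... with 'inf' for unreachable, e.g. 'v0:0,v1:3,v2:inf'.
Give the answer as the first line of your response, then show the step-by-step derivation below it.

v0:11,v1:inf,v2:0,v3:6,v4:inf

step 1: dist = v0:11,v1:inf,v2:0,v3:6,v4:inf
step 2: dist = v0:11,v1:inf,v2:0,v3:6,v4:inf
step 3: dist = v0:11,v1:inf,v2:0,v3:6,v4:inf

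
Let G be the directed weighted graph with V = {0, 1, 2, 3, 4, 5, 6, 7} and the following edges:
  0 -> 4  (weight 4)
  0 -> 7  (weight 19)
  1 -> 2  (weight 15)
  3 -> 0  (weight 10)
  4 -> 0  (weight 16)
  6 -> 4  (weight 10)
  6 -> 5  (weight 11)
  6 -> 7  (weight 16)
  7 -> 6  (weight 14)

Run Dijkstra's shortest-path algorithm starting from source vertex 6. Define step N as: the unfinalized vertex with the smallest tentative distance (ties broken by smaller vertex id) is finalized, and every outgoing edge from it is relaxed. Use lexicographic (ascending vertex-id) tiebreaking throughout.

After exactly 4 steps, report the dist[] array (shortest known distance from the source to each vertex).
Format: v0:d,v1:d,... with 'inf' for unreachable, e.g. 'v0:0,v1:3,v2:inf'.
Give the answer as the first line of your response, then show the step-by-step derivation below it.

v0:26,v1:inf,v2:inf,v3:inf,v4:10,v5:11,v6:0,v7:16

step 1: dist = v0:inf,v1:inf,v2:inf,v3:inf,v4:10,v5:11,v6:0,v7:16
step 2: dist = v0:26,v1:inf,v2:inf,v3:inf,v4:10,v5:11,v6:0,v7:16
step 3: dist = v0:26,v1:inf,v2:inf,v3:inf,v4:10,v5:11,v6:0,v7:16
step 4: dist = v0:26,v1:inf,v2:inf,v3:inf,v4:10,v5:11,v6:0,v7:16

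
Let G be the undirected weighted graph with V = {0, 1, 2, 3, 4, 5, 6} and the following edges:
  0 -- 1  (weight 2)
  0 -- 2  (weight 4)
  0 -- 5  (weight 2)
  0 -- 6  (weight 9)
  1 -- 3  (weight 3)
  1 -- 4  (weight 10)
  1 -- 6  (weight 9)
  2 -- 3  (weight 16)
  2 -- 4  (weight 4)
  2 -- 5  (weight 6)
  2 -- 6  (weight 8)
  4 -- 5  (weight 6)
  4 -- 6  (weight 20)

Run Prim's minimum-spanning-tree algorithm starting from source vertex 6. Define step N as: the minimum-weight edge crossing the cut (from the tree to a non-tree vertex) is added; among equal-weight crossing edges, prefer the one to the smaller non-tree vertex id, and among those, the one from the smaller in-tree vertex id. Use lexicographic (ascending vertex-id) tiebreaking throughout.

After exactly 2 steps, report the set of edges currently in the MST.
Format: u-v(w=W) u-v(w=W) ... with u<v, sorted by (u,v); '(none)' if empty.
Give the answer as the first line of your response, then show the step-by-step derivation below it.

0-2(w=4) 2-6(w=8)

step 1: add edge 2-6 (w=8); MST = {2-6(w=8)}
step 2: add edge 0-2 (w=4); MST = {0-2(w=4) 2-6(w=8)}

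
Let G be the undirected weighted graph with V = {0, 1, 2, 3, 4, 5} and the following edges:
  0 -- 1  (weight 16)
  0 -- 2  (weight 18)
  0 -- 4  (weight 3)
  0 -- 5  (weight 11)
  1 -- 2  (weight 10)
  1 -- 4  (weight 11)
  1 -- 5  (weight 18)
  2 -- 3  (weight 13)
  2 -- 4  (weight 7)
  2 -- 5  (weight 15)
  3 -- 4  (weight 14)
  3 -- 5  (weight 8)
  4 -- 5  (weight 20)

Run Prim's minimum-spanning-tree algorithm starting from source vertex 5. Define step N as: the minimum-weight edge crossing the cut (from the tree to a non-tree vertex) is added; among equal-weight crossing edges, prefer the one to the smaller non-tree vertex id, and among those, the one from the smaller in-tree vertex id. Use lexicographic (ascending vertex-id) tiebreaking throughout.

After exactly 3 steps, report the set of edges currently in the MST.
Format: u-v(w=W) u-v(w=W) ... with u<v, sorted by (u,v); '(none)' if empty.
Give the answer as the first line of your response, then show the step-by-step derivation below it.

0-4(w=3) 0-5(w=11) 3-5(w=8)

step 1: add edge 3-5 (w=8); MST = {3-5(w=8)}
step 2: add edge 0-5 (w=11); MST = {0-5(w=11) 3-5(w=8)}
step 3: add edge 0-4 (w=3); MST = {0-4(w=3) 0-5(w=11) 3-5(w=8)}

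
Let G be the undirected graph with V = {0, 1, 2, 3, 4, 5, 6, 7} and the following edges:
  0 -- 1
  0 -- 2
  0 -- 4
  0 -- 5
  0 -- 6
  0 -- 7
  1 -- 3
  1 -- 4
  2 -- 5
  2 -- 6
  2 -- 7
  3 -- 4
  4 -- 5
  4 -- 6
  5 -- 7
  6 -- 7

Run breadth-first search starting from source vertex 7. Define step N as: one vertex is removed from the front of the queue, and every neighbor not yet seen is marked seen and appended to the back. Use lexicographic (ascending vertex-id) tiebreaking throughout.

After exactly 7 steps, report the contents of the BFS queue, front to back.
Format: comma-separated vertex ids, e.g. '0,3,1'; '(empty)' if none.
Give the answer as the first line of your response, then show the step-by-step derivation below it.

3

step 1: dequeue 7; queue=[0,2,5,6]; order=7
step 2: dequeue 0; queue=[2,5,6,1,4]; order=7,0
step 3: dequeue 2; queue=[5,6,1,4]; order=7,0,2
step 4: dequeue 5; queue=[6,1,4]; order=7,0,2,5
step 5: dequeue 6; queue=[1,4]; order=7,0,2,5,6
step 6: dequeue 1; queue=[4,3]; order=7,0,2,5,6,1
step 7: dequeue 4; queue=[3]; order=7,0,2,5,6,1,4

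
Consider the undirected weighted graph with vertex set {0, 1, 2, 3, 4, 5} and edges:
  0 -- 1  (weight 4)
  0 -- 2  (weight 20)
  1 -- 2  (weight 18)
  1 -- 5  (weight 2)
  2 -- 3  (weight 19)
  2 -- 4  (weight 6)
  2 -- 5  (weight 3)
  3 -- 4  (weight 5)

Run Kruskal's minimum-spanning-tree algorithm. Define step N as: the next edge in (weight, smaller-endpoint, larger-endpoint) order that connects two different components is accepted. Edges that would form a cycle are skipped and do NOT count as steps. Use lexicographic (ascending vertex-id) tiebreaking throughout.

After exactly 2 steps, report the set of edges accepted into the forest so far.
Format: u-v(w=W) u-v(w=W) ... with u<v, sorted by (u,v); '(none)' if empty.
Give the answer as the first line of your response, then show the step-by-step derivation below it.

1-5(w=2) 2-5(w=3)

step 1: add edge 1-5 (w=2); MST = {1-5(w=2)}
step 2: add edge 2-5 (w=3); MST = {1-5(w=2) 2-5(w=3)}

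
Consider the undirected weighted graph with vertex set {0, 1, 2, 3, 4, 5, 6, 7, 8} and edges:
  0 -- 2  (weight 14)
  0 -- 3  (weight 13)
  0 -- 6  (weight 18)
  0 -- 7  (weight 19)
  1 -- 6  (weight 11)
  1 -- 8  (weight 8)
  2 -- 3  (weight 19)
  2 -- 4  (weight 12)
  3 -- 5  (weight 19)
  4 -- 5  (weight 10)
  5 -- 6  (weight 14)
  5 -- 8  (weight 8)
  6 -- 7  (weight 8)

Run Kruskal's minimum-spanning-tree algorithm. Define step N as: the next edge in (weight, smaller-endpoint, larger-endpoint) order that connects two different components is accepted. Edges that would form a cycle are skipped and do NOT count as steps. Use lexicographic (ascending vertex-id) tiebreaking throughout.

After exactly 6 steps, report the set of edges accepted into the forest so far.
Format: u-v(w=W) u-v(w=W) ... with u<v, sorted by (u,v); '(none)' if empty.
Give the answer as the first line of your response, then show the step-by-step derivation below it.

1-6(w=11) 1-8(w=8) 2-4(w=12) 4-5(w=10) 5-8(w=8) 6-7(w=8)

step 1: add edge 1-8 (w=8); MST = {1-8(w=8)}
step 2: add edge 5-8 (w=8); MST = {1-8(w=8) 5-8(w=8)}
step 3: add edge 6-7 (w=8); MST = {1-8(w=8) 5-8(w=8) 6-7(w=8)}
step 4: add edge 4-5 (w=10); MST = {1-8(w=8) 4-5(w=10) 5-8(w=8) 6-7(w=8)}
step 5: add edge 1-6 (w=11); MST = {1-6(w=11) 1-8(w=8) 4-5(w=10) 5-8(w=8) 6-7(w=8)}
step 6: add edge 2-4 (w=12); MST = {1-6(w=11) 1-8(w=8) 2-4(w=12) 4-5(w=10) 5-8(w=8) 6-7(w=8)}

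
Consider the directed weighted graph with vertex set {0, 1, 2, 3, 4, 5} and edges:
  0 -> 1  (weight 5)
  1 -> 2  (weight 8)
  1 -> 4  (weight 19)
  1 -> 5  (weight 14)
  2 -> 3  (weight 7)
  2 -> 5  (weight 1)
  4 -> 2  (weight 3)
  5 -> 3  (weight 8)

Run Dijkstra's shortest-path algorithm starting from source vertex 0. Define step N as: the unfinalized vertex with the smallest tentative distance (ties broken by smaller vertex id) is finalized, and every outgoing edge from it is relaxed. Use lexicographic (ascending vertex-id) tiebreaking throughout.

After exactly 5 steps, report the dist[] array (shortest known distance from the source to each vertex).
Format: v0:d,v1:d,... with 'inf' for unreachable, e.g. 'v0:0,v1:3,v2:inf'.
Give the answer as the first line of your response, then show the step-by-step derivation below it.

v0:0,v1:5,v2:13,v3:20,v4:24,v5:14

step 1: dist = v0:0,v1:5,v2:inf,v3:inf,v4:inf,v5:inf
step 2: dist = v0:0,v1:5,v2:13,v3:inf,v4:24,v5:19
step 3: dist = v0:0,v1:5,v2:13,v3:20,v4:24,v5:14
step 4: dist = v0:0,v1:5,v2:13,v3:20,v4:24,v5:14
step 5: dist = v0:0,v1:5,v2:13,v3:20,v4:24,v5:14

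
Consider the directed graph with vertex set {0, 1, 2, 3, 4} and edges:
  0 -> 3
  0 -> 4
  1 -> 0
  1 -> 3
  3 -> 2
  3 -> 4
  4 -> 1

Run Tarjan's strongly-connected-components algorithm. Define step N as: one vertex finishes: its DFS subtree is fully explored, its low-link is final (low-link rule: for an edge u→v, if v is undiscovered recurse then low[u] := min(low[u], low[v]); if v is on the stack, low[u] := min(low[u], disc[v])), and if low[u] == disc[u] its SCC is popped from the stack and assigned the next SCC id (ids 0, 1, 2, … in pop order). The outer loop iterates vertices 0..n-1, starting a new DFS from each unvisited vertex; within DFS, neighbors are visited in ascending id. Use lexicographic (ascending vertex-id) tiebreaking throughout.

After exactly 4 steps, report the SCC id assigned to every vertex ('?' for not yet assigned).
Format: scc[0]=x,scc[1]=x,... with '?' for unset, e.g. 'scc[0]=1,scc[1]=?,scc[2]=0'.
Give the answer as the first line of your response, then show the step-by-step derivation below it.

scc[0]=?,scc[1]=?,scc[2]=0,scc[3]=?,scc[4]=?

step 1: low=(low[0]=0,low[1]=?,low[2]=2,low[3]=1,low[4]=?); scc=(scc[0]=?,scc[1]=?,scc[2]=0,scc[3]=?,scc[4]=?)
step 2: low=(low[0]=0,low[1]=0,low[2]=2,low[3]=1,low[4]=3); scc=(scc[0]=?,scc[1]=?,scc[2]=0,scc[3]=?,scc[4]=?)
step 3: low=(low[0]=0,low[1]=0,low[2]=2,low[3]=1,low[4]=0); scc=(scc[0]=?,scc[1]=?,scc[2]=0,scc[3]=?,scc[4]=?)
step 4: low=(low[0]=0,low[1]=0,low[2]=2,low[3]=0,low[4]=0); scc=(scc[0]=?,scc[1]=?,scc[2]=0,scc[3]=?,scc[4]=?)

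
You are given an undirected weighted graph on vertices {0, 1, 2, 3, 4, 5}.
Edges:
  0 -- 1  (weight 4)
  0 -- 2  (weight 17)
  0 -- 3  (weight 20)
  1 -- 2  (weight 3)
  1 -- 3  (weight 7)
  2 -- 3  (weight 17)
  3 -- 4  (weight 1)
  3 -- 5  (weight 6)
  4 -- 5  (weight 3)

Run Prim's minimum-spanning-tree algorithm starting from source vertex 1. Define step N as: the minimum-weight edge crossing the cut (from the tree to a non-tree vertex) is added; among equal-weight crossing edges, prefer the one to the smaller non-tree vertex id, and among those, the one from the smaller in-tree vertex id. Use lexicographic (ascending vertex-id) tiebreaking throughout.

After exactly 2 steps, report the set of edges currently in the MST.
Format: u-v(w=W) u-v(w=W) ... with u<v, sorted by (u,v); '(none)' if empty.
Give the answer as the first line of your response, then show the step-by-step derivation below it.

0-1(w=4) 1-2(w=3)

step 1: add edge 1-2 (w=3); MST = {1-2(w=3)}
step 2: add edge 0-1 (w=4); MST = {0-1(w=4) 1-2(w=3)}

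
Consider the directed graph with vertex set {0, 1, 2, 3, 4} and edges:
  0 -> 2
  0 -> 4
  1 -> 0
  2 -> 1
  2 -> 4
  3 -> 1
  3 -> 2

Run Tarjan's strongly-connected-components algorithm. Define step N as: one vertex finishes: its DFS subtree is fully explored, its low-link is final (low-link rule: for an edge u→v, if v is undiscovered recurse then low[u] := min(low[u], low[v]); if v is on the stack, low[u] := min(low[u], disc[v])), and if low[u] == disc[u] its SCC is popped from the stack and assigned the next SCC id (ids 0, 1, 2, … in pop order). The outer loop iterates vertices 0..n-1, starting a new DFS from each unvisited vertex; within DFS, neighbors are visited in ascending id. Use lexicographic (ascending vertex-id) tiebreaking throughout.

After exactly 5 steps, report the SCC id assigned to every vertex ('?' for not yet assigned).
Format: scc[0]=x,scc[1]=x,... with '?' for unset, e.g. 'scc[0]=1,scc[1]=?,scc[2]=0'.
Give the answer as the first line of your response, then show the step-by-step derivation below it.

scc[0]=1,scc[1]=1,scc[2]=1,scc[3]=2,scc[4]=0

step 1: low=(low[0]=0,low[1]=0,low[2]=1,low[3]=?,low[4]=?); scc=(scc[0]=?,scc[1]=?,scc[2]=?,scc[3]=?,scc[4]=?)
step 2: low=(low[0]=0,low[1]=0,low[2]=0,low[3]=?,low[4]=3); scc=(scc[0]=?,scc[1]=?,scc[2]=?,scc[3]=?,scc[4]=0)
step 3: low=(low[0]=0,low[1]=0,low[2]=0,low[3]=?,low[4]=3); scc=(scc[0]=?,scc[1]=?,scc[2]=?,scc[3]=?,scc[4]=0)
step 4: low=(low[0]=0,low[1]=0,low[2]=0,low[3]=?,low[4]=3); scc=(scc[0]=1,scc[1]=1,scc[2]=1,scc[3]=?,scc[4]=0)
step 5: low=(low[0]=0,low[1]=0,low[2]=0,low[3]=4,low[4]=3); scc=(scc[0]=1,scc[1]=1,scc[2]=1,scc[3]=2,scc[4]=0)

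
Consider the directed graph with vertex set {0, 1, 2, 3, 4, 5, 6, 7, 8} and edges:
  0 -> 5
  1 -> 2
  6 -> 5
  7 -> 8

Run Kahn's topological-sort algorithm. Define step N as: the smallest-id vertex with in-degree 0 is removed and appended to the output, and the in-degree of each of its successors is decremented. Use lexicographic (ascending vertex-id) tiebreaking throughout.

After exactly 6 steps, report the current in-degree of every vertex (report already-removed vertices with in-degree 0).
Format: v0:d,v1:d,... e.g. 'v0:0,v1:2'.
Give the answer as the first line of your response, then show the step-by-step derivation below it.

v0:0,v1:0,v2:0,v3:0,v4:0,v5:0,v6:0,v7:0,v8:1

step 1: output 0; order=[0]; indeg=(0,0,1,0,0,1,0,0,1)
step 2: output 1; order=[0,1]; indeg=(0,0,0,0,0,1,0,0,1)
step 3: output 2; order=[0,1,2]; indeg=(0,0,0,0,0,1,0,0,1)
step 4: output 3; order=[0,1,2,3]; indeg=(0,0,0,0,0,1,0,0,1)
step 5: output 4; order=[0,1,2,3,4]; indeg=(0,0,0,0,0,1,0,0,1)
step 6: output 6; order=[0,1,2,3,4,6]; indeg=(0,0,0,0,0,0,0,0,1)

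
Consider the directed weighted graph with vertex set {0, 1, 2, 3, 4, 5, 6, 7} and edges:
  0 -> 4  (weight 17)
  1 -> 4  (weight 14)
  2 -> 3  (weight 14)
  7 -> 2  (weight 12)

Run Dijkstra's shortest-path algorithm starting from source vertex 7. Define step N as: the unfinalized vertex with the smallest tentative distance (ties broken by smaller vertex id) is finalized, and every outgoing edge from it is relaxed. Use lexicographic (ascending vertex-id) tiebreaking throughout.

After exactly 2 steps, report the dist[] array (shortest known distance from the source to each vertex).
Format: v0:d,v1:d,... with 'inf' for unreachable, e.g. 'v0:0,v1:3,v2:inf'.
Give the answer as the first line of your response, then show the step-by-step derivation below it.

v0:inf,v1:inf,v2:12,v3:26,v4:inf,v5:inf,v6:inf,v7:0

step 1: dist = v0:inf,v1:inf,v2:12,v3:inf,v4:inf,v5:inf,v6:inf,v7:0
step 2: dist = v0:inf,v1:inf,v2:12,v3:26,v4:inf,v5:inf,v6:inf,v7:0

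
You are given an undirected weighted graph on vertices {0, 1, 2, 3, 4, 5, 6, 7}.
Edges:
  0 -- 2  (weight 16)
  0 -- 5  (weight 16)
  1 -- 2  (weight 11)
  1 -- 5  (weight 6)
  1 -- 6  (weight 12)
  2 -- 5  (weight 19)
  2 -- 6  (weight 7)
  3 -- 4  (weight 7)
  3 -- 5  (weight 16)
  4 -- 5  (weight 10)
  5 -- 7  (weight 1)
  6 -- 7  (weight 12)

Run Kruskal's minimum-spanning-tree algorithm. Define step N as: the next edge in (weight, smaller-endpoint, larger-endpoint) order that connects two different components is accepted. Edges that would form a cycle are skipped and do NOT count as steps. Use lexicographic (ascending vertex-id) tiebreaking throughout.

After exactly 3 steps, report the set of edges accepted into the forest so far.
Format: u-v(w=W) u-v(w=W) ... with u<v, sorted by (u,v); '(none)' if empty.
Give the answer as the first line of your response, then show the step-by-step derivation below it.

1-5(w=6) 2-6(w=7) 5-7(w=1)

step 1: add edge 5-7 (w=1); MST = {5-7(w=1)}
step 2: add edge 1-5 (w=6); MST = {1-5(w=6) 5-7(w=1)}
step 3: add edge 2-6 (w=7); MST = {1-5(w=6) 2-6(w=7) 5-7(w=1)}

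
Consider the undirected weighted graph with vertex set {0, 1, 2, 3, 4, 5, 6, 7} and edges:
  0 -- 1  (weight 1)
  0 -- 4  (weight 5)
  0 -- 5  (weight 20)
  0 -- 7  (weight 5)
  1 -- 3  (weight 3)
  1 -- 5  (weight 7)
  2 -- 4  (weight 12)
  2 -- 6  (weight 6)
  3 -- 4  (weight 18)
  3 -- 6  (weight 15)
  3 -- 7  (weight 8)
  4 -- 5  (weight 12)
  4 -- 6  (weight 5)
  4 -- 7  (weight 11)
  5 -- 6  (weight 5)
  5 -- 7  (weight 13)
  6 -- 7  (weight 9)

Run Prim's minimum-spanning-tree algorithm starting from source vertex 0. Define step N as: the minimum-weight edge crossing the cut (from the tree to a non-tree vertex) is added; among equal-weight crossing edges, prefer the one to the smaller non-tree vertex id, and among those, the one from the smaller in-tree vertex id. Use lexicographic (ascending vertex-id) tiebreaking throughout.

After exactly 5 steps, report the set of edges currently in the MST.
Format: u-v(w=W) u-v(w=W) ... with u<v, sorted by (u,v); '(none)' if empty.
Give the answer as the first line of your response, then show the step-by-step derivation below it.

0-1(w=1) 0-4(w=5) 1-3(w=3) 4-6(w=5) 5-6(w=5)

step 1: add edge 0-1 (w=1); MST = {0-1(w=1)}
step 2: add edge 1-3 (w=3); MST = {0-1(w=1) 1-3(w=3)}
step 3: add edge 0-4 (w=5); MST = {0-1(w=1) 0-4(w=5) 1-3(w=3)}
step 4: add edge 4-6 (w=5); MST = {0-1(w=1) 0-4(w=5) 1-3(w=3) 4-6(w=5)}
step 5: add edge 5-6 (w=5); MST = {0-1(w=1) 0-4(w=5) 1-3(w=3) 4-6(w=5) 5-6(w=5)}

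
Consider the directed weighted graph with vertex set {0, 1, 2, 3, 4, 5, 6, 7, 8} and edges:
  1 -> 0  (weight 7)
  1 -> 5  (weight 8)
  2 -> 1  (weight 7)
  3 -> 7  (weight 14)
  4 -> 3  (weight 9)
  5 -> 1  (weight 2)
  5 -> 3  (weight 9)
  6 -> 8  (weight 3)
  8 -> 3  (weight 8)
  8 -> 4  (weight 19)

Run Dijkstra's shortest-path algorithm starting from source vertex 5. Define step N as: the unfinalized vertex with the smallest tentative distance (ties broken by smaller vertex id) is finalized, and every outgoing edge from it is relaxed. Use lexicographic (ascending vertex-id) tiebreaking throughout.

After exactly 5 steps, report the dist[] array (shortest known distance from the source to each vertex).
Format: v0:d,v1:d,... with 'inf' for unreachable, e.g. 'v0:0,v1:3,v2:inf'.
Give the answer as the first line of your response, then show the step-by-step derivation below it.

v0:9,v1:2,v2:inf,v3:9,v4:inf,v5:0,v6:inf,v7:23,v8:inf

step 1: dist = v0:inf,v1:2,v2:inf,v3:9,v4:inf,v5:0,v6:inf,v7:inf,v8:inf
step 2: dist = v0:9,v1:2,v2:inf,v3:9,v4:inf,v5:0,v6:inf,v7:inf,v8:inf
step 3: dist = v0:9,v1:2,v2:inf,v3:9,v4:inf,v5:0,v6:inf,v7:inf,v8:inf
step 4: dist = v0:9,v1:2,v2:inf,v3:9,v4:inf,v5:0,v6:inf,v7:23,v8:inf
step 5: dist = v0:9,v1:2,v2:inf,v3:9,v4:inf,v5:0,v6:inf,v7:23,v8:inf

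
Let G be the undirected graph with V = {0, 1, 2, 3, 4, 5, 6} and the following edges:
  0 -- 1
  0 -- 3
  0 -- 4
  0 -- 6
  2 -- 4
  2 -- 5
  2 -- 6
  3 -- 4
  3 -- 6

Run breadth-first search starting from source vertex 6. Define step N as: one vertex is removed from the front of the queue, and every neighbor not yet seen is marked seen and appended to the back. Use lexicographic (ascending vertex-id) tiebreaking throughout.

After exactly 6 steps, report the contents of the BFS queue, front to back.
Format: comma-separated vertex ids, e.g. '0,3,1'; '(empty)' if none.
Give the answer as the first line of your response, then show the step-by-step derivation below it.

5

step 1: dequeue 6; queue=[0,2,3]; order=6
step 2: dequeue 0; queue=[2,3,1,4]; order=6,0
step 3: dequeue 2; queue=[3,1,4,5]; order=6,0,2
step 4: dequeue 3; queue=[1,4,5]; order=6,0,2,3
step 5: dequeue 1; queue=[4,5]; order=6,0,2,3,1
step 6: dequeue 4; queue=[5]; order=6,0,2,3,1,4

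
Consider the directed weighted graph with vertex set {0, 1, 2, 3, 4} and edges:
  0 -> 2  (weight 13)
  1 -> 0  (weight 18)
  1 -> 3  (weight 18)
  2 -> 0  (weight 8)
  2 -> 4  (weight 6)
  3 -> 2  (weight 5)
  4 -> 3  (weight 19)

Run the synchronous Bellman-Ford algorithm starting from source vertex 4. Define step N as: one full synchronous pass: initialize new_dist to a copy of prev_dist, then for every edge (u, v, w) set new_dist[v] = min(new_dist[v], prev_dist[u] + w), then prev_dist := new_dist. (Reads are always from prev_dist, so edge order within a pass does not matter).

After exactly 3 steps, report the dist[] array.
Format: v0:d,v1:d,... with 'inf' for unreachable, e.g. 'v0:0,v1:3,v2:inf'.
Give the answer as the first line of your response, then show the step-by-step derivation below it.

v0:32,v1:inf,v2:24,v3:19,v4:0

step 1: dist = v0:inf,v1:inf,v2:inf,v3:19,v4:0
step 2: dist = v0:inf,v1:inf,v2:24,v3:19,v4:0
step 3: dist = v0:32,v1:inf,v2:24,v3:19,v4:0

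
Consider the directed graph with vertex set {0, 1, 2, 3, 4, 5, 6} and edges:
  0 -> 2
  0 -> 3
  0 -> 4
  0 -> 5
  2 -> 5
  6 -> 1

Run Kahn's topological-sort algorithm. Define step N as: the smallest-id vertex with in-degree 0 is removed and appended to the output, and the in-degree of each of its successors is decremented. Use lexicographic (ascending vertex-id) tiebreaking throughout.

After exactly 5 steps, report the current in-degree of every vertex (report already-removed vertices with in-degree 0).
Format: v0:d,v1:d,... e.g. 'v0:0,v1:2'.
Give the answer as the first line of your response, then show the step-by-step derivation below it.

v0:0,v1:1,v2:0,v3:0,v4:0,v5:0,v6:0

step 1: output 0; order=[0]; indeg=(0,1,0,0,0,1,0)
step 2: output 2; order=[0,2]; indeg=(0,1,0,0,0,0,0)
step 3: output 3; order=[0,2,3]; indeg=(0,1,0,0,0,0,0)
step 4: output 4; order=[0,2,3,4]; indeg=(0,1,0,0,0,0,0)
step 5: output 5; order=[0,2,3,4,5]; indeg=(0,1,0,0,0,0,0)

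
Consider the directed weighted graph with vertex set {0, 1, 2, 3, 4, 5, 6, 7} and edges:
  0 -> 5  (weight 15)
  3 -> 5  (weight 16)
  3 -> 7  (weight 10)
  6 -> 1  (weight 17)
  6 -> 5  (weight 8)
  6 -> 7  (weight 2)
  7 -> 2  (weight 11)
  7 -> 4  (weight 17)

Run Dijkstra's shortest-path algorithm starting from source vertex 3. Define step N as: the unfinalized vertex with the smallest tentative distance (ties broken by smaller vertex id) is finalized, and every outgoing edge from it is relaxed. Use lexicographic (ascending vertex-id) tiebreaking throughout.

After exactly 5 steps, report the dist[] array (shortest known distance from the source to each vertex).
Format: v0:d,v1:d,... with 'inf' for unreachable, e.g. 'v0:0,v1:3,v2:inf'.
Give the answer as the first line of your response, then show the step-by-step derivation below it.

v0:inf,v1:inf,v2:21,v3:0,v4:27,v5:16,v6:inf,v7:10

step 1: dist = v0:inf,v1:inf,v2:inf,v3:0,v4:inf,v5:16,v6:inf,v7:10
step 2: dist = v0:inf,v1:inf,v2:21,v3:0,v4:27,v5:16,v6:inf,v7:10
step 3: dist = v0:inf,v1:inf,v2:21,v3:0,v4:27,v5:16,v6:inf,v7:10
step 4: dist = v0:inf,v1:inf,v2:21,v3:0,v4:27,v5:16,v6:inf,v7:10
step 5: dist = v0:inf,v1:inf,v2:21,v3:0,v4:27,v5:16,v6:inf,v7:10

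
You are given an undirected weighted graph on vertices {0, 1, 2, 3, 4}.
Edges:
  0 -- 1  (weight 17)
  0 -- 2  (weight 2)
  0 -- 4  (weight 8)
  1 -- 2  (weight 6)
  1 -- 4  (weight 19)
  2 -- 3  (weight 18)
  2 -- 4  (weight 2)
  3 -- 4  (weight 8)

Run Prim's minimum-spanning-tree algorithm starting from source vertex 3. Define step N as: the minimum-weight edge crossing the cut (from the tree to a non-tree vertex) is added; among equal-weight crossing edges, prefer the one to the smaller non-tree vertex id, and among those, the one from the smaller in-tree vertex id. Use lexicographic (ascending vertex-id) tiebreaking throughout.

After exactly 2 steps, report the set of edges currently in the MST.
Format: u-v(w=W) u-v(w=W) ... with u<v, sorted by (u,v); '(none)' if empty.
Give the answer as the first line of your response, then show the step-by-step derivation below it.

2-4(w=2) 3-4(w=8)

step 1: add edge 3-4 (w=8); MST = {3-4(w=8)}
step 2: add edge 2-4 (w=2); MST = {2-4(w=2) 3-4(w=8)}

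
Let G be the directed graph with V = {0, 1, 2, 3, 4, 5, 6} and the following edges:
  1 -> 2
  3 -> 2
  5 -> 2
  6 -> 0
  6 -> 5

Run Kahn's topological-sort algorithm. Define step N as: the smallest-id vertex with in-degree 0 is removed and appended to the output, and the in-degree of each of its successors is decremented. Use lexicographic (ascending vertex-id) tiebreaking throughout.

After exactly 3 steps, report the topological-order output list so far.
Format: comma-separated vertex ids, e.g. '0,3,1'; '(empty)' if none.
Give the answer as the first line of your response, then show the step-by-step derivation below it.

1,3,4

step 1: output 1; order=[1]; indeg=(1,0,2,0,0,1,0)
step 2: output 3; order=[1,3]; indeg=(1,0,1,0,0,1,0)
step 3: output 4; order=[1,3,4]; indeg=(1,0,1,0,0,1,0)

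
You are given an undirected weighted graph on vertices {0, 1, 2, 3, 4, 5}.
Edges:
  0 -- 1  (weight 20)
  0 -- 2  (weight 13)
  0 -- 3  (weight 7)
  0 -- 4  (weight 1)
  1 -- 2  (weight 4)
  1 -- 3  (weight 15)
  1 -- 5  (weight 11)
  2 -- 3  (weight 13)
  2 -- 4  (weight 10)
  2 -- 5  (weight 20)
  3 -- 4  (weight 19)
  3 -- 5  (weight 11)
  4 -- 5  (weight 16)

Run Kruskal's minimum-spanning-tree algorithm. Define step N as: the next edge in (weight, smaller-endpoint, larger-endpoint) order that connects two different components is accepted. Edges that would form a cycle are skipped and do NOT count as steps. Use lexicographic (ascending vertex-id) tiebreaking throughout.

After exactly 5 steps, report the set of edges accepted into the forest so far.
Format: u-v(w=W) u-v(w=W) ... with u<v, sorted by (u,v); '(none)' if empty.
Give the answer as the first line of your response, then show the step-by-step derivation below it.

0-3(w=7) 0-4(w=1) 1-2(w=4) 1-5(w=11) 2-4(w=10)

step 1: add edge 0-4 (w=1); MST = {0-4(w=1)}
step 2: add edge 1-2 (w=4); MST = {0-4(w=1) 1-2(w=4)}
step 3: add edge 0-3 (w=7); MST = {0-3(w=7) 0-4(w=1) 1-2(w=4)}
step 4: add edge 2-4 (w=10); MST = {0-3(w=7) 0-4(w=1) 1-2(w=4) 2-4(w=10)}
step 5: add edge 1-5 (w=11); MST = {0-3(w=7) 0-4(w=1) 1-2(w=4) 1-5(w=11) 2-4(w=10)}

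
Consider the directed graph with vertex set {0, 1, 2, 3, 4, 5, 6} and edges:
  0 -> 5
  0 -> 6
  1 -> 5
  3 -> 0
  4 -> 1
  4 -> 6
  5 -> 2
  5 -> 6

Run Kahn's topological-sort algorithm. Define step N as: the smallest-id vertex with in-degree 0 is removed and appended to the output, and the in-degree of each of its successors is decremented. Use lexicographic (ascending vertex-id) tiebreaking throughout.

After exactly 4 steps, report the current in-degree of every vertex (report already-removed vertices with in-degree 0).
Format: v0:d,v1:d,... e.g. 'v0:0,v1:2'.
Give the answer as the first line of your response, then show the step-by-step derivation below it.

v0:0,v1:0,v2:1,v3:0,v4:0,v5:0,v6:1

step 1: output 3; order=[3]; indeg=(0,1,1,0,0,2,3)
step 2: output 0; order=[3,0]; indeg=(0,1,1,0,0,1,2)
step 3: output 4; order=[3,0,4]; indeg=(0,0,1,0,0,1,1)
step 4: output 1; order=[3,0,4,1]; indeg=(0,0,1,0,0,0,1)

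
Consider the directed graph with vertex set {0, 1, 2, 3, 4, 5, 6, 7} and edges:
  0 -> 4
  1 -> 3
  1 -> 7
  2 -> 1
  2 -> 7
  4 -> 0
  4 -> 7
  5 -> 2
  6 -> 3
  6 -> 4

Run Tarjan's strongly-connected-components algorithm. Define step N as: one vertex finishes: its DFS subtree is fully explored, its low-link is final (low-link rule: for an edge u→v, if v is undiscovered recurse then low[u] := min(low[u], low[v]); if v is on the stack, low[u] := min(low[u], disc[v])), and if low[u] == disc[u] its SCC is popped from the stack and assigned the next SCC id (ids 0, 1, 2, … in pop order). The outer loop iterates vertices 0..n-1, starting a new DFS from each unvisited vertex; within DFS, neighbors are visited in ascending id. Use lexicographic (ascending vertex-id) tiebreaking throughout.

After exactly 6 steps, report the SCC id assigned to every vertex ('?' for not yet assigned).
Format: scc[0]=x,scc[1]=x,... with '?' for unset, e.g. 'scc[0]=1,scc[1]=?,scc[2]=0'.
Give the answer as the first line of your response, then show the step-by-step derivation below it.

scc[0]=1,scc[1]=3,scc[2]=4,scc[3]=2,scc[4]=1,scc[5]=?,scc[6]=?,scc[7]=0

step 1: low=(low[0]=0,low[1]=?,low[2]=?,low[3]=?,low[4]=0,low[5]=?,low[6]=?,low[7]=2); scc=(scc[0]=?,scc[1]=?,scc[2]=?,scc[3]=?,scc[4]=?,scc[5]=?,scc[6]=?,scc[7]=0)
step 2: low=(low[0]=0,low[1]=?,low[2]=?,low[3]=?,low[4]=0,low[5]=?,low[6]=?,low[7]=2); scc=(scc[0]=?,scc[1]=?,scc[2]=?,scc[3]=?,scc[4]=?,scc[5]=?,scc[6]=?,scc[7]=0)
step 3: low=(low[0]=0,low[1]=?,low[2]=?,low[3]=?,low[4]=0,low[5]=?,low[6]=?,low[7]=2); scc=(scc[0]=1,scc[1]=?,scc[2]=?,scc[3]=?,scc[4]=1,scc[5]=?,scc[6]=?,scc[7]=0)
step 4: low=(low[0]=0,low[1]=3,low[2]=?,low[3]=4,low[4]=0,low[5]=?,low[6]=?,low[7]=2); scc=(scc[0]=1,scc[1]=?,scc[2]=?,scc[3]=2,scc[4]=1,scc[5]=?,scc[6]=?,scc[7]=0)
step 5: low=(low[0]=0,low[1]=3,low[2]=?,low[3]=4,low[4]=0,low[5]=?,low[6]=?,low[7]=2); scc=(scc[0]=1,scc[1]=3,scc[2]=?,scc[3]=2,scc[4]=1,scc[5]=?,scc[6]=?,scc[7]=0)
step 6: low=(low[0]=0,low[1]=3,low[2]=5,low[3]=4,low[4]=0,low[5]=?,low[6]=?,low[7]=2); scc=(scc[0]=1,scc[1]=3,scc[2]=4,scc[3]=2,scc[4]=1,scc[5]=?,scc[6]=?,scc[7]=0)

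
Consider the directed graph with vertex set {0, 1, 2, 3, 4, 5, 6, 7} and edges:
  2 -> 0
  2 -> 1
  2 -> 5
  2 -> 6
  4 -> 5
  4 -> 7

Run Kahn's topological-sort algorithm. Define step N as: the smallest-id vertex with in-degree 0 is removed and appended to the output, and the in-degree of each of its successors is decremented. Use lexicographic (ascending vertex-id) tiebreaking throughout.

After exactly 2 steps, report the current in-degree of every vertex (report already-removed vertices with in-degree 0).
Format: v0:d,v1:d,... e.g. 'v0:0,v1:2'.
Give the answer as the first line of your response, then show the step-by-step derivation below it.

v0:0,v1:0,v2:0,v3:0,v4:0,v5:1,v6:0,v7:1

step 1: output 2; order=[2]; indeg=(0,0,0,0,0,1,0,1)
step 2: output 0; order=[2,0]; indeg=(0,0,0,0,0,1,0,1)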